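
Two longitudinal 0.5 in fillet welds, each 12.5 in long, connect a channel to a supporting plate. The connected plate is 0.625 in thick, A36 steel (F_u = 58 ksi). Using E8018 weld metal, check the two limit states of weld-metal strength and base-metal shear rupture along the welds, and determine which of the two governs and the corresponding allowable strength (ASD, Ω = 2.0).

R_n/Ω ≈ 212 kips (weld metal governs)

E80XX → F_EXX = 80 ksi.
t_e = 0.707 × 0.5 = 0.3535 in; L = 25 in.
Weld metal: R_n/Ω = (1/2.0) × 0.6 × 80 × 0.3535 × 25 = 212.1 kips.
Base metal (shear rupture): R_n/Ω = (1/2.0) × 0.6 × 58 × 0.625 × 25 = 271.9 kips.
Governing: weld metal.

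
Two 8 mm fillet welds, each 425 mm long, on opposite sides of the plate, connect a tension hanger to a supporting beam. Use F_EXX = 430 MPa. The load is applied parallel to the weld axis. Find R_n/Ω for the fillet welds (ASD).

R_n/Ω ≈ 620 kN

Effective throat t_e = 0.707 × 8 = 5.656 mm.
Total length L = 850 mm; A_we = 5.656 × 850 = 4808 mm².
F_nw = 0.6 F_EXX = 0.6 × 430 = 258 MPa.
R_n = 258 × 4808 × 10⁻³ = 1240 kN; R_n/Ω = 1240/2.0 = 620.2 kN.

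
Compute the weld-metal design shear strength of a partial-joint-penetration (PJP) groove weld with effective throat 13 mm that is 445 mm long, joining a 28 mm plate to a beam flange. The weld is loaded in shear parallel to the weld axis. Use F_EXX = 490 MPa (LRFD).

Effective throat (given) t_e = 13 mm.
A_we = 13 × 445 = 5785 mm².
F_nw = 0.6 F_EXX = 294 MPa.
φR_n = 0.75 × 294 × 5785 × 10⁻³ = 1276 kN.

φR_n ≈ 1280 kN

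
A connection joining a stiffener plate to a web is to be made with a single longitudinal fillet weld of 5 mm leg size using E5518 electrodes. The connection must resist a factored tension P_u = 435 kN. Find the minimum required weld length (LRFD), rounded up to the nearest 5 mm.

L = 500 mm

E55XX → F_EXX = 550 MPa.
Throat t_e = 0.707 × 5 = 3.535 mm.
φr_n = 0.75 × 0.6 × 550 × 3.535 × 10⁻³ = 0.8749 kN/mm.
L_req = P_u / φr_n = 435 / 0.8749 = 497.2 mm total.
Round up → use L = 500 mm.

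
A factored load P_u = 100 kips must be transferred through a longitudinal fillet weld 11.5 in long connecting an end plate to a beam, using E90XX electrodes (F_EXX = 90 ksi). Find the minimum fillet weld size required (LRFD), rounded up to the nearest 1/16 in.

Total weld length L = 11.5 in.
Required throat t_e = P_u / (φ × 0.6 F_EXX × L) = 100 / (0.75 × 0.6 × 90 × 11.5) = 0.2147 in.
Required leg w = t_e / 0.707 = 0.3037 in → use 5/16 in.

w = 5/16 in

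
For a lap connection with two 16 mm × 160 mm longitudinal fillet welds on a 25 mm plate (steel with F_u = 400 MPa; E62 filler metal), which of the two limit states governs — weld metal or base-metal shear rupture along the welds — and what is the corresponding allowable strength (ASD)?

E62XX → F_EXX = 620 MPa.
t_e = 0.707 × 16 = 11.31 mm; L = 320 mm.
Weld metal: R_n/Ω = (1/2.0) × 0.6 × 620 × 11.31 × 320 × 10⁻³ = 673.3 kN.
Base metal (shear rupture): R_n/Ω = (1/2.0) × 0.6 × 400 × 25 × 320 × 10⁻³ = 960 kN.
Governing: weld metal.

R_n/Ω ≈ 673 kN (weld metal governs)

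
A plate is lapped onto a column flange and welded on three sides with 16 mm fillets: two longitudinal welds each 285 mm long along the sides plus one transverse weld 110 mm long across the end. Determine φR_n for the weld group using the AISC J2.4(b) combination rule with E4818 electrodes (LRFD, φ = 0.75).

E48XX → F_EXX = 480 MPa.
t_e = 0.707 × 16 = 11.31 mm.
R_nwl = 0.6 × 480 × 11.31 × 570 × 10⁻³ = 1857 kN (longitudinal, 2 welds).
R_nwt = 0.6 × 480 × 11.31 × 110 × 10⁻³ = 358.4 kN (transverse, base value).
(i) R_nwl + R_nwt = 2215 kN; (ii) 0.85 R_nwl + 1.5 R_nwt = 2116 kN.
R_n = max = 2215 kN [governs: (i)]; φR_n = 1662 kN.

φR_n ≈ 1660 kN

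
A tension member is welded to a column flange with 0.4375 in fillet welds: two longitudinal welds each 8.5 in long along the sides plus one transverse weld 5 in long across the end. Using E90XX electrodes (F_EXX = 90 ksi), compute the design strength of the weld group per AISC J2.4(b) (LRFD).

φR_n ≈ 276 kip

t_e = 0.707 × 0.4375 = 0.3093 in.
R_nwl = 0.6 × 90 × 0.3093 × 17 = 283.9 kip (longitudinal, 2 welds).
R_nwt = 0.6 × 90 × 0.3093 × 5 = 83.51 kip (transverse, base value).
(i) R_nwl + R_nwt = 367.5 kip; (ii) 0.85 R_nwl + 1.5 R_nwt = 366.6 kip.
R_n = max = 367.5 kip [governs: (i)]; φR_n = 275.6 kip.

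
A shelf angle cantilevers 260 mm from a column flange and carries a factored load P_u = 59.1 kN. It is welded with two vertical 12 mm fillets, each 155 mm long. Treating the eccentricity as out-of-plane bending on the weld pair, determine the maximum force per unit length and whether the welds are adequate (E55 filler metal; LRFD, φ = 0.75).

E55XX → F_EXX = 550 MPa.
L_w = 2 × 155 = 310 mm; section modulus (unit throat) S = 2 × L²/6 = 8008 mm².
Direct shear f_v = P/L_w = 59.1×10³/310 = 190.6 N/mm.
Moment M = P × e = 59.1×10³ × 260 = 15366000 N·mm; bending f_b = M/S = 1919 N/mm.
f_max = √(f_v² + f_b²) = √(190.6² + 1919²) = 1928 N/mm.
φr_n = 0.75 × 0.6 × 550 × (0.707 × 12) = 2100 N/mm → adequate.

f_max ≈ 1930 N/mm; adequate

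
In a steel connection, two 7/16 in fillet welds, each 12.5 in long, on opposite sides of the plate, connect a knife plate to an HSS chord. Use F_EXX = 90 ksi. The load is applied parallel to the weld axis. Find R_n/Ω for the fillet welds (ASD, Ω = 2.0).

R_n/Ω ≈ 209 kips

Effective throat t_e = 0.707 × 0.4375 = 0.3093 in.
Total length L = 25 in; A_we = 0.3093 × 25 = 7.733 in².
F_nw = 0.6 F_EXX = 0.6 × 90 = 54 ksi.
R_n = 54 × 7.733 = 417.6 kips; R_n/Ω = 417.6/2.0 = 208.8 kips.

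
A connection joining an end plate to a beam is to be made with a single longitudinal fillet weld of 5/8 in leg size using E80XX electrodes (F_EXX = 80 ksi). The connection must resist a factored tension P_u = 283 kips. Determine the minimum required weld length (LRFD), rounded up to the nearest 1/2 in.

Throat t_e = 0.707 × 0.625 = 0.4419 in.
φr_n = 0.75 × 0.6 × 80 × 0.4419 = 15.91 kips/in.
L_req = P_u / φr_n = 283 / 15.91 = 17.79 in total.
Round up → use L = 18 in.

L = 18 in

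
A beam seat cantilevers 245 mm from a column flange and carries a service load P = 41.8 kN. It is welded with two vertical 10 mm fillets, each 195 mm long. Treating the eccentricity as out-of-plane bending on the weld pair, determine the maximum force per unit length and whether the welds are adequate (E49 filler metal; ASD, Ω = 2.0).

E49XX → F_EXX = 490 MPa.
L_w = 2 × 195 = 390 mm; section modulus (unit throat) S = 2 × L²/6 = 12680 mm².
Direct shear f_v = P/L_w = 41.8×10³/390 = 107.2 N/mm.
Moment M = P × e = 41.8×10³ × 245 = 10241000 N·mm; bending f_b = M/S = 808 N/mm.
f_max = √(f_v² + f_b²) = √(107.2² + 808²) = 815 N/mm.
r_n/Ω = (1/2.0) × 0.6 × 490 × (0.707 × 10) = 1039 N/mm → adequate.

f_max ≈ 815 N/mm; adequate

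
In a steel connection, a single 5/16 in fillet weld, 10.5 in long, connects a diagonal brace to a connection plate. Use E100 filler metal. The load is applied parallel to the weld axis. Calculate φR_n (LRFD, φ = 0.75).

φR_n ≈ 104 kip

E100XX → F_EXX = 100 ksi.
Effective throat t_e = 0.707 × 0.3125 = 0.2209 in.
Total length L = 10.5 in; A_we = 0.2209 × 10.5 = 2.32 in².
F_nw = 0.6 F_EXX = 0.6 × 100 = 60 ksi.
φR_n = 0.75 × 60 × 2.32 = 104.4 kip.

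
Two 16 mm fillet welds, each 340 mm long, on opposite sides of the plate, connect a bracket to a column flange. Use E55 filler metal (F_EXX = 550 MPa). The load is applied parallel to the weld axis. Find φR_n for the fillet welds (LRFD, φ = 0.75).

φR_n ≈ 1900 kN

Effective throat t_e = 0.707 × 16 = 11.31 mm.
Total length L = 680 mm; A_we = 11.31 × 680 = 7692 mm².
F_nw = 0.6 F_EXX = 0.6 × 550 = 330 MPa.
φR_n = 0.75 × 330 × 7692 × 10⁻³ = 1904 kN.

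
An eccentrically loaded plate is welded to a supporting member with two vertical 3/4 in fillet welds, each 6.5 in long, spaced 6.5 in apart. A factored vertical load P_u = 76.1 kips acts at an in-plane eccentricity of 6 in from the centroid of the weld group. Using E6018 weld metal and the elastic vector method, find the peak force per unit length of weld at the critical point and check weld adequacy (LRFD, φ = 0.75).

f_max ≈ 16.1 kip/in; NOT adequate

E60XX → F_EXX = 60 ksi.
Total weld length L_w = 13 in. Treat welds as unit-width lines.
Polar moment about centroid: J = 2[d³/12 + d(b/2)²] = 2[6.5³/12 + 6.5×3.25²] = 183.1 in³.
Direct shear f_v = P/L_w = 76.1 / 13 = 5.854 kip/in (vertical).
Torsion M = P·e = 76.1 × 6 = 456.6 kip·in.
Critical point at (x, y) = (3.25, 3.25) from centroid. f_tx = M·y/J = 8.105 kip/in; f_ty = M·x/J = 8.105 kip/in.
Resultant f_max = √[f_tx² + (f_v + f_ty)²] = √[8.105² + (5.854 + 8.105)²] = 16.14 kip/in.
Capacity per unit length: φr_n = 0.75 × 0.6 × 60 × (0.707 × 0.75) = 14.32 kip/in.
16.14 > 14.32 → NOT adequate.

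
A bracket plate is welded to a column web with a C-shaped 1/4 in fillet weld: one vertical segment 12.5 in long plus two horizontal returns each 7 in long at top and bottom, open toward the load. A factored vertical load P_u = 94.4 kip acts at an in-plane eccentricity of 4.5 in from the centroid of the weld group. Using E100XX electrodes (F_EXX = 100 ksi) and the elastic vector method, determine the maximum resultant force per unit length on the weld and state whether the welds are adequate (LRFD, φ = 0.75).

f_max ≈ 6.9 kip/in; adequate

Total weld length L_w = 26.5 in. Treat welds as unit-width lines.
Centroid: x̄ = 2×7×3.5 / 26.5 = 1.849 in from the vertical weld.
Polar moment about centroid: J = I_x + I_y = [12.5³/12 + 2×7×6.25²] + [12.5×1.849² + 2(7³/12 + 7×1.651²)] = 847.7 in³.
Direct shear f_v = P/L_w = 94.4 / 26.5 = 3.562 kip/in (vertical).
Torsion M = P·e = 94.4 × 4.5 = 424.8 kip·in.
Critical point at (x, y) = (5.151, 6.25) from centroid. f_tx = M·y/J = 3.132 kip/in; f_ty = M·x/J = 2.581 kip/in.
Resultant f_max = √[f_tx² + (f_v + f_ty)²] = √[3.132² + (3.562 + 2.581)²] = 6.896 kip/in.
Capacity per unit length: φr_n = 0.75 × 0.6 × 100 × (0.707 × 0.25) = 7.954 kip/in.
6.896 ≤ 7.954 → adequate.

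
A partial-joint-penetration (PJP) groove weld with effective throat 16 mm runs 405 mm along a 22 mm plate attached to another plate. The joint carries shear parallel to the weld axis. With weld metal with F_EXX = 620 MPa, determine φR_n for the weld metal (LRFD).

φR_n ≈ 1810 kN

Effective throat (given) t_e = 16 mm.
A_we = 16 × 405 = 6480 mm².
F_nw = 0.6 F_EXX = 372 MPa.
φR_n = 0.75 × 372 × 6480 × 10⁻³ = 1808 kN.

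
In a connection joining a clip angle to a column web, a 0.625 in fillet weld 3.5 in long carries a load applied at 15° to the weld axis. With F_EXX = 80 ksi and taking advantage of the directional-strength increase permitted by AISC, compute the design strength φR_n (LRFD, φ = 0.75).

t_e = 0.707 × 0.625 = 0.4419 in; A_we = 0.4419 × 3.5 = 1.547 in².
Directional factor: 1.0 + 0.5 sin^1.5(15°) = 1.066.
F_nw = 0.6 × 80 × 1.066 = 51.16 ksi.
φR_n = 0.75 × 51.16 × 1.547 = 59.34 kip.

φR_n ≈ 59.3 kip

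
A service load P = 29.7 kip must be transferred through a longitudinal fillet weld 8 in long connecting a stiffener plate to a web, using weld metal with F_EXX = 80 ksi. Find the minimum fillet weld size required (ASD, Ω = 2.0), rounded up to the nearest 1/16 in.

w = 1/4 in

Total weld length L = 8 in.
Required throat t_e = P × Ω / (0.6 F_EXX × L) = 29.7 × 2.0 / (0.6 × 80 × 8) = 0.1547 in.
Required leg w = t_e / 0.707 = 0.2188 in → use 1/4 in.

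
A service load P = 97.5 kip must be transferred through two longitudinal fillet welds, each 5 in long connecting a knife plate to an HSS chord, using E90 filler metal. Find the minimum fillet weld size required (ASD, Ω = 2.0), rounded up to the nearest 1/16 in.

E90XX → F_EXX = 90 ksi.
Total weld length L = 10 in.
Required throat t_e = P × Ω / (0.6 F_EXX × L) = 97.5 × 2.0 / (0.6 × 90 × 10) = 0.3611 in.
Required leg w = t_e / 0.707 = 0.5108 in → use 9/16 in.

w = 9/16 in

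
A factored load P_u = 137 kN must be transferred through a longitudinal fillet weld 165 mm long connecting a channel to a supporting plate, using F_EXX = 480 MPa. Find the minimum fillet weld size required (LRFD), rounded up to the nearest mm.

Total weld length L = 165 mm.
Required throat t_e = P_u / (φ × 0.6 F_EXX × L) = 137 / (0.75 × 0.6 × 480 × 165 × 10⁻³) = 3.844 mm.
Required leg w = t_e / 0.707 = 5.437 mm → use 6 mm.

w = 6 mm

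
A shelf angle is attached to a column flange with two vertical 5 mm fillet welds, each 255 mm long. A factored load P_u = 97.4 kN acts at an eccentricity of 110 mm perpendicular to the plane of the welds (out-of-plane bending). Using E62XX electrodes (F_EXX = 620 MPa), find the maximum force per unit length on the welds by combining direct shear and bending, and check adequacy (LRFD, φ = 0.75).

f_max ≈ 530 N/mm; adequate

L_w = 2 × 255 = 510 mm; section modulus (unit throat) S = 2 × L²/6 = 21680 mm².
Direct shear f_v = P/L_w = 97.4×10³/510 = 191 N/mm.
Moment M = P × e = 97.4×10³ × 110 = 10714000 N·mm; bending f_b = M/S = 494.3 N/mm.
f_max = √(f_v² + f_b²) = √(191² + 494.3²) = 529.9 N/mm.
φr_n = 0.75 × 0.6 × 620 × (0.707 × 5) = 986.3 N/mm → adequate.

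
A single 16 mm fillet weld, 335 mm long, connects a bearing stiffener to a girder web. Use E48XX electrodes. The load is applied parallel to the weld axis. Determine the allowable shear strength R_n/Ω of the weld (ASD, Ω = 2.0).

E48XX → F_EXX = 480 MPa.
Effective throat t_e = 0.707 × 16 = 11.31 mm.
Total length L = 335 mm; A_we = 11.31 × 335 = 3790 mm².
F_nw = 0.6 F_EXX = 0.6 × 480 = 288 MPa.
R_n = 288 × 3790 × 10⁻³ = 1091 kN; R_n/Ω = 1091/2.0 = 545.7 kN.

R_n/Ω ≈ 546 kN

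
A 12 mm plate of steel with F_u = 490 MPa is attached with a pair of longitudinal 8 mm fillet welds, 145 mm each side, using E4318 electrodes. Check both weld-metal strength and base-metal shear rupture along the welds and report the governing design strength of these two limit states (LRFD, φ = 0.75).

φR_n ≈ 317 kN (weld metal governs)

E43XX → F_EXX = 430 MPa.
t_e = 0.707 × 8 = 5.656 mm; L = 290 mm.
Weld metal: φR_n = 0.75 × 0.6 × 430 × 5.656 × 290 × 10⁻³ = 317.4 kN.
Base metal (shear rupture): φR_n = 0.75 × 0.6 × 490 × 12 × 290 × 10⁻³ = 767.3 kN.
Governing: weld metal.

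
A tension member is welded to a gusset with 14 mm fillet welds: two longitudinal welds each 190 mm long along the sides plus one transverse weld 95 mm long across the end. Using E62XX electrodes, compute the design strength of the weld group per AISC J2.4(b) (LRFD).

E62XX → F_EXX = 620 MPa.
t_e = 0.707 × 14 = 9.898 mm.
R_nwl = 0.6 × 620 × 9.898 × 380 × 10⁻³ = 1399 kN (longitudinal, 2 welds).
R_nwt = 0.6 × 620 × 9.898 × 95 × 10⁻³ = 349.8 kN (transverse, base value).
(i) R_nwl + R_nwt = 1749 kN; (ii) 0.85 R_nwl + 1.5 R_nwt = 1714 kN.
R_n = max = 1749 kN [governs: (i)]; φR_n = 1312 kN.

φR_n ≈ 1310 kN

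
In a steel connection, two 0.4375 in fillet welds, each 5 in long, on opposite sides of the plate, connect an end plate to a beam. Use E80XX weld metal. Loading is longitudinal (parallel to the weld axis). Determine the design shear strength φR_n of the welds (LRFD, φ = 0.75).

E80XX → F_EXX = 80 ksi.
Effective throat t_e = 0.707 × 0.4375 = 0.3093 in.
Total length L = 10 in; A_we = 0.3093 × 10 = 3.093 in².
F_nw = 0.6 F_EXX = 0.6 × 80 = 48 ksi.
φR_n = 0.75 × 48 × 3.093 = 111.4 kip.

φR_n ≈ 111 kip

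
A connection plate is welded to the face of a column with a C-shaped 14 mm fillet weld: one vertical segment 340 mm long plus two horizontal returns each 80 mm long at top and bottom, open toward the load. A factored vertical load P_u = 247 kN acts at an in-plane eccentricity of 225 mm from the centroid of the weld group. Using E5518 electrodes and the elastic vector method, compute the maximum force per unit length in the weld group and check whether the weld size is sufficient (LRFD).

f_max ≈ 1500 N/mm; adequate

E55XX → F_EXX = 550 MPa.
Total weld length L_w = 500 mm. Treat welds as unit-width lines.
Centroid: x̄ = 2×80×40 / 500 = 12.8 mm from the vertical weld.
Polar moment about centroid: J = I_x + I_y = [340³/12 + 2×80×170²] + [340×12.8² + 2(80³/12 + 80×27.2²)] = 8159000 mm³.
Direct shear f_v = P/L_w = 247×10³ / 500 = 494 N/mm (vertical).
Torsion M = P·e = 247×10³ × 225 = 55575000 N·mm.
Critical point at (x, y) = (67.2, 170) from centroid. f_tx = M·y/J = 1158 N/mm; f_ty = M·x/J = 457.7 N/mm.
Resultant f_max = √[f_tx² + (f_v + f_ty)²] = √[1158² + (494 + 457.7)²] = 1499 N/mm.
Capacity per unit length: φr_n = 0.75 × 0.6 × 550 × (0.707 × 14) = 2450 N/mm.
1499 ≤ 2450 → adequate.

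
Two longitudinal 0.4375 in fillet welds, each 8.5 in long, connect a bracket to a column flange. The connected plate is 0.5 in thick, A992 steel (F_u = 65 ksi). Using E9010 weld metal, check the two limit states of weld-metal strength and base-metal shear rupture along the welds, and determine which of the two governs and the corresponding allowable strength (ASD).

R_n/Ω ≈ 142 kips (weld metal governs)

E90XX → F_EXX = 90 ksi.
t_e = 0.707 × 0.4375 = 0.3093 in; L = 17 in.
Weld metal: R_n/Ω = (1/2.0) × 0.6 × 90 × 0.3093 × 17 = 142 kips.
Base metal (shear rupture): R_n/Ω = (1/2.0) × 0.6 × 65 × 0.5 × 17 = 165.8 kips.
Governing: weld metal.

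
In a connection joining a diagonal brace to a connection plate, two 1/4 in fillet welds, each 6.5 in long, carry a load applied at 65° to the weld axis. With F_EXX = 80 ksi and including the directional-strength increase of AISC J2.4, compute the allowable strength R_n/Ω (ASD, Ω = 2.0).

R_n/Ω ≈ 78.9 kips

t_e = 0.707 × 0.25 = 0.1767 in; A_we = 0.1767 × 13 = 2.298 in².
Directional factor: 1.0 + 0.5 sin^1.5(65°) = 1.431.
F_nw = 0.6 × 80 × 1.431 = 68.71 ksi.
R_n/Ω = (68.71 × 2.298) / 2.0 = 78.94 kips.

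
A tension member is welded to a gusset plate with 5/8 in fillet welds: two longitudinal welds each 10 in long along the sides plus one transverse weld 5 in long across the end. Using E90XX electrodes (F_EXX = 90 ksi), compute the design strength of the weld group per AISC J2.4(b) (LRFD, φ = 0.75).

φR_n ≈ 447 kip

t_e = 0.707 × 0.625 = 0.4419 in.
R_nwl = 0.6 × 90 × 0.4419 × 20 = 477.2 kip (longitudinal, 2 welds).
R_nwt = 0.6 × 90 × 0.4419 × 5 = 119.3 kip (transverse, base value).
(i) R_nwl + R_nwt = 596.5 kip; (ii) 0.85 R_nwl + 1.5 R_nwt = 584.6 kip.
R_n = max = 596.5 kip [governs: (i)]; φR_n = 447.4 kip.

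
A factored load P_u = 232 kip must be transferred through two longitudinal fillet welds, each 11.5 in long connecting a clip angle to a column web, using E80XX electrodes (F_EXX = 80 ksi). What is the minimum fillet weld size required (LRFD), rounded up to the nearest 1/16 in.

w = 7/16 in

Total weld length L = 23 in.
Required throat t_e = P_u / (φ × 0.6 F_EXX × L) = 232 / (0.75 × 0.6 × 80 × 23) = 0.2802 in.
Required leg w = t_e / 0.707 = 0.3963 in → use 7/16 in.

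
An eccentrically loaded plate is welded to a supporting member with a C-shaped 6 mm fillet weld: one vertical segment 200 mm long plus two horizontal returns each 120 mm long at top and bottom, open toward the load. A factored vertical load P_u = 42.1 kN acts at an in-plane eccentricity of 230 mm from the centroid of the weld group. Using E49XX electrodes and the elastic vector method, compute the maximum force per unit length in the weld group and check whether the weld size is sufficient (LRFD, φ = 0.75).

f_max ≈ 412 N/mm; adequate

E49XX → F_EXX = 490 MPa.
Total weld length L_w = 440 mm. Treat welds as unit-width lines.
Centroid: x̄ = 2×120×60 / 440 = 32.73 mm from the vertical weld.
Polar moment about centroid: J = I_x + I_y = [200³/12 + 2×120×100²] + [200×32.73² + 2(120³/12 + 120×27.27²)] = 3747000 mm³.
Direct shear f_v = P/L_w = 42.1×10³ / 440 = 95.68 N/mm (vertical).
Torsion M = P·e = 42.1×10³ × 230 = 9683000 N·mm.
Critical point at (x, y) = (87.27, 100) from centroid. f_tx = M·y/J = 258.4 N/mm; f_ty = M·x/J = 225.5 N/mm.
Resultant f_max = √[f_tx² + (f_v + f_ty)²] = √[258.4² + (95.68 + 225.5)²] = 412.2 N/mm.
Capacity per unit length: φr_n = 0.75 × 0.6 × 490 × (0.707 × 6) = 935.4 N/mm.
412.2 ≤ 935.4 → adequate.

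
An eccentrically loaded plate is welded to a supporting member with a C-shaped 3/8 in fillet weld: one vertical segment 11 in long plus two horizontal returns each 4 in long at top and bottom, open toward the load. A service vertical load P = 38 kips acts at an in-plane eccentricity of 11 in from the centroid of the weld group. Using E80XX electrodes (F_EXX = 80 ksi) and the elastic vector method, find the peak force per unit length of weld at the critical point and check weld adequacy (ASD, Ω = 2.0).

Total weld length L_w = 19 in. Treat welds as unit-width lines.
Centroid: x̄ = 2×4×2 / 19 = 0.8421 in from the vertical weld.
Polar moment about centroid: J = I_x + I_y = [11³/12 + 2×4×5.5²] + [11×0.8421² + 2(4³/12 + 4×1.158²)] = 382.1 in³.
Direct shear f_v = P/L_w = 38 / 19 = 2 kip/in (vertical).
Torsion M = P·e = 38 × 11 = 418 kip·in.
Critical point at (x, y) = (3.158, 5.5) from centroid. f_tx = M·y/J = 6.017 kip/in; f_ty = M·x/J = 3.455 kip/in.
Resultant f_max = √[f_tx² + (f_v + f_ty)²] = √[6.017² + (2 + 3.455)²] = 8.121 kip/in.
Capacity per unit length: r_n/Ω = (1/2.0) × 0.6 × 80 × (0.707 × 0.375) = 6.363 kip/in.
8.121 > 6.363 → NOT adequate.

f_max ≈ 8.12 kip/in; NOT adequate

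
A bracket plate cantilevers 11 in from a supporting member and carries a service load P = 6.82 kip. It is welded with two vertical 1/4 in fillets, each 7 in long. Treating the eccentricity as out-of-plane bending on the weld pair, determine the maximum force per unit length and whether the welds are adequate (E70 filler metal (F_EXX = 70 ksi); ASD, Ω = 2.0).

L_w = 2 × 7 = 14 in; section modulus (unit throat) S = 2 × L²/6 = 16.33 in².
Direct shear f_v = P/L_w = 6.82/14 = 0.4871 kip/in.
Moment M = P × e = 6.82 × 11 = 75.02 kip·in; bending f_b = M/S = 4.593 kip/in.
f_max = √(f_v² + f_b²) = √(0.4871² + 4.593²) = 4.619 kip/in.
r_n/Ω = (1/2.0) × 0.6 × 70 × (0.707 × 0.25) = 3.712 kip/in → NOT adequate.

f_max ≈ 4.62 kip/in; NOT adequate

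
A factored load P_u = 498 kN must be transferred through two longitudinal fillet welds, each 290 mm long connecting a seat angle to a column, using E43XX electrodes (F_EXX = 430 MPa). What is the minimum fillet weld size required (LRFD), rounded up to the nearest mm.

w = 7 mm

Total weld length L = 580 mm.
Required throat t_e = P_u / (φ × 0.6 F_EXX × L) = 498 / (0.75 × 0.6 × 430 × 580 × 10⁻³) = 4.437 mm.
Required leg w = t_e / 0.707 = 6.276 mm → use 7 mm.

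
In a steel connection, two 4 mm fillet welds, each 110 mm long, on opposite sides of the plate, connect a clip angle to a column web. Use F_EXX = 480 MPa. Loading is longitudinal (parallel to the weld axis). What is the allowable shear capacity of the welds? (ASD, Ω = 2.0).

Effective throat t_e = 0.707 × 4 = 2.828 mm.
Total length L = 220 mm; A_we = 2.828 × 220 = 622.2 mm².
F_nw = 0.6 F_EXX = 0.6 × 480 = 288 MPa.
R_n = 288 × 622.2 × 10⁻³ = 179.2 kN; R_n/Ω = 179.2/2.0 = 89.59 kN.

R_n/Ω ≈ 89.6 kN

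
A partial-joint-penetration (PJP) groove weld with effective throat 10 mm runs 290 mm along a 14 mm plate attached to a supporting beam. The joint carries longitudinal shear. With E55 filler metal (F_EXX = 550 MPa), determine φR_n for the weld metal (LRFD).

Effective throat (given) t_e = 10 mm.
A_we = 10 × 290 = 2900 mm².
F_nw = 0.6 F_EXX = 330 MPa.
φR_n = 0.75 × 330 × 2900 × 10⁻³ = 717.8 kN.

φR_n ≈ 718 kN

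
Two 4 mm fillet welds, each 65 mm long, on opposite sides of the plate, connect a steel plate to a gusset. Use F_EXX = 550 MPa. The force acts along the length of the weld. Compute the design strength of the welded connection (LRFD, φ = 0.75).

Effective throat t_e = 0.707 × 4 = 2.828 mm.
Total length L = 130 mm; A_we = 2.828 × 130 = 367.6 mm².
F_nw = 0.6 F_EXX = 0.6 × 550 = 330 MPa.
φR_n = 0.75 × 330 × 367.6 × 10⁻³ = 90.99 kN.

φR_n ≈ 91 kN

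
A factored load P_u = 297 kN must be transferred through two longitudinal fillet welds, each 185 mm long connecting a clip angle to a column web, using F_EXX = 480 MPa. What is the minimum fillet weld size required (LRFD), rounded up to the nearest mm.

w = 6 mm

Total weld length L = 370 mm.
Required throat t_e = P_u / (φ × 0.6 F_EXX × L) = 297 / (0.75 × 0.6 × 480 × 370 × 10⁻³) = 3.716 mm.
Required leg w = t_e / 0.707 = 5.256 mm → use 6 mm.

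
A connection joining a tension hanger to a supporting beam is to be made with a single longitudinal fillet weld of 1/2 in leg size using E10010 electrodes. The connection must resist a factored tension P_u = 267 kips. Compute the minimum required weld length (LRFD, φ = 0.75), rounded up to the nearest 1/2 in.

L = 17 in

E100XX → F_EXX = 100 ksi.
Throat t_e = 0.707 × 0.5 = 0.3535 in.
φr_n = 0.75 × 0.6 × 100 × 0.3535 = 15.91 kips/in.
L_req = P_u / φr_n = 267 / 15.91 = 16.78 in total.
Round up → use L = 17 in.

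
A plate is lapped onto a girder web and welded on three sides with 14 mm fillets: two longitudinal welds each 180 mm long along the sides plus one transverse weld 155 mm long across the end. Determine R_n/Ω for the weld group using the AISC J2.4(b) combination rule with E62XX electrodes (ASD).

E62XX → F_EXX = 620 MPa.
t_e = 0.707 × 14 = 9.898 mm.
R_nwl = 0.6 × 620 × 9.898 × 360 × 10⁻³ = 1326 kN (longitudinal, 2 welds).
R_nwt = 0.6 × 620 × 9.898 × 155 × 10⁻³ = 570.7 kN (transverse, base value).
(i) R_nwl + R_nwt = 1896 kN; (ii) 0.85 R_nwl + 1.5 R_nwt = 1983 kN.
R_n = max = 1983 kN [governs: (ii)]; R_n/Ω = 991.4 kN.

R_n/Ω ≈ 991 kN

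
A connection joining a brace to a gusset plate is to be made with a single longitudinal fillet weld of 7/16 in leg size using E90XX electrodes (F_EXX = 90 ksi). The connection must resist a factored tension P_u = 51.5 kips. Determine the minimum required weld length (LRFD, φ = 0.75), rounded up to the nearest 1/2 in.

L = 4.5 in

Throat t_e = 0.707 × 0.4375 = 0.3093 in.
φr_n = 0.75 × 0.6 × 90 × 0.3093 = 12.53 kips/in.
L_req = P_u / φr_n = 51.5 / 12.53 = 4.111 in total.
Round up → use L = 4.5 in.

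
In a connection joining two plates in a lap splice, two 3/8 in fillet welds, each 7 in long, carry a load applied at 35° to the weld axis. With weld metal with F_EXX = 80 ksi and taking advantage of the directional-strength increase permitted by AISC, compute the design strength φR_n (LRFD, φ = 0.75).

t_e = 0.707 × 0.375 = 0.2651 in; A_we = 0.2651 × 14 = 3.712 in².
Directional factor: 1.0 + 0.5 sin^1.5(35°) = 1.217.
F_nw = 0.6 × 80 × 1.217 = 58.43 ksi.
φR_n = 0.75 × 58.43 × 3.712 = 162.6 kip.

φR_n ≈ 163 kip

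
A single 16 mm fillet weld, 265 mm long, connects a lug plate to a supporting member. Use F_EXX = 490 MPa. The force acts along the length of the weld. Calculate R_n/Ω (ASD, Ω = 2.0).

Effective throat t_e = 0.707 × 16 = 11.31 mm.
Total length L = 265 mm; A_we = 11.31 × 265 = 2998 mm².
F_nw = 0.6 F_EXX = 0.6 × 490 = 294 MPa.
R_n = 294 × 2998 × 10⁻³ = 881.3 kN; R_n/Ω = 881.3/2.0 = 440.7 kN.

R_n/Ω ≈ 441 kN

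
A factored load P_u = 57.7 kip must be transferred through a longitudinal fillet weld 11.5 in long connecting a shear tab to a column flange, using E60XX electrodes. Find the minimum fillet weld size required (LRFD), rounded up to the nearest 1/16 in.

w = 5/16 in

E60XX → F_EXX = 60 ksi.
Total weld length L = 11.5 in.
Required throat t_e = P_u / (φ × 0.6 F_EXX × L) = 57.7 / (0.75 × 0.6 × 60 × 11.5) = 0.1858 in.
Required leg w = t_e / 0.707 = 0.2628 in → use 5/16 in.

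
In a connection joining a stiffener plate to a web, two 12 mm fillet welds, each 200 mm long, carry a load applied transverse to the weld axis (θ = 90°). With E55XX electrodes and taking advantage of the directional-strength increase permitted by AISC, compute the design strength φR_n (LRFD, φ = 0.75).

E55XX → F_EXX = 550 MPa.
t_e = 0.707 × 12 = 8.484 mm; A_we = 8.484 × 400 = 3394 mm².
Directional factor: 1.0 + 0.5 sin^1.5(90°) = 1.5.
F_nw = 0.6 × 550 × 1.5 = 495 MPa.
φR_n = 0.75 × 495 × 3394 × 10⁻³ = 1260 kN.

φR_n ≈ 1260 kN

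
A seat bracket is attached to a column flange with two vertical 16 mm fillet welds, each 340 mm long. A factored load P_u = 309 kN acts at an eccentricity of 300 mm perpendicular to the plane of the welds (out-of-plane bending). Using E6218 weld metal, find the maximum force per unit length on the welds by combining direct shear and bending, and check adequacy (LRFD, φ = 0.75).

E62XX → F_EXX = 620 MPa.
L_w = 2 × 340 = 680 mm; section modulus (unit throat) S = 2 × L²/6 = 38530 mm².
Direct shear f_v = P/L_w = 309×10³/680 = 454.4 N/mm.
Moment M = P × e = 309×10³ × 300 = 92700000 N·mm; bending f_b = M/S = 2406 N/mm.
f_max = √(f_v² + f_b²) = √(454.4² + 2406²) = 2448 N/mm.
φr_n = 0.75 × 0.6 × 620 × (0.707 × 16) = 3156 N/mm → adequate.

f_max ≈ 2450 N/mm; adequate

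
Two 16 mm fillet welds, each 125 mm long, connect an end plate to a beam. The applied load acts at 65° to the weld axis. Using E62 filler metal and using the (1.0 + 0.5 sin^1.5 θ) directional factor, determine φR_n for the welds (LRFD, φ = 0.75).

φR_n ≈ 1130 kN

E62XX → F_EXX = 620 MPa.
t_e = 0.707 × 16 = 11.31 mm; A_we = 11.31 × 250 = 2828 mm².
Directional factor: 1.0 + 0.5 sin^1.5(65°) = 1.431.
F_nw = 0.6 × 620 × 1.431 = 532.5 MPa.
φR_n = 0.75 × 532.5 × 2828 × 10⁻³ = 1129 kN.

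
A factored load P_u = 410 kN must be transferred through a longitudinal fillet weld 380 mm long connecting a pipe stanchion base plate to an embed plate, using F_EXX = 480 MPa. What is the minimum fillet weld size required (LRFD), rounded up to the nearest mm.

Total weld length L = 380 mm.
Required throat t_e = P_u / (φ × 0.6 F_EXX × L) = 410 / (0.75 × 0.6 × 480 × 380 × 10⁻³) = 4.995 mm.
Required leg w = t_e / 0.707 = 7.065 mm → use 8 mm.

w = 8 mm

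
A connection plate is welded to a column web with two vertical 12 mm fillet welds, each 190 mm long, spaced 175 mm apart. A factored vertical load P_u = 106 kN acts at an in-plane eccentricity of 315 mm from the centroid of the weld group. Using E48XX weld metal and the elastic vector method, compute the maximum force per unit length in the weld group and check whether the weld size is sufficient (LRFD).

E48XX → F_EXX = 480 MPa.
Total weld length L_w = 380 mm. Treat welds as unit-width lines.
Polar moment about centroid: J = 2[d³/12 + d(b/2)²] = 2[190³/12 + 190×87.5²] = 4053000 mm³.
Direct shear f_v = P/L_w = 106×10³ / 380 = 278.9 N/mm (vertical).
Torsion M = P·e = 106×10³ × 315 = 33390000 N·mm.
Critical point at (x, y) = (87.5, 95) from centroid. f_tx = M·y/J = 782.7 N/mm; f_ty = M·x/J = 720.9 N/mm.
Resultant f_max = √[f_tx² + (f_v + f_ty)²] = √[782.7² + (278.9 + 720.9)²] = 1270 N/mm.
Capacity per unit length: φr_n = 0.75 × 0.6 × 480 × (0.707 × 12) = 1833 N/mm.
1270 ≤ 1833 → adequate.

f_max ≈ 1270 N/mm; adequate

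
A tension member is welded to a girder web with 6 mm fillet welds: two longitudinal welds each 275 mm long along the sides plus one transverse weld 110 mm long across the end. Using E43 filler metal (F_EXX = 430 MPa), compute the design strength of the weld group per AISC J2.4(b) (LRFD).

t_e = 0.707 × 6 = 4.242 mm.
R_nwl = 0.6 × 430 × 4.242 × 550 × 10⁻³ = 601.9 kN (longitudinal, 2 welds).
R_nwt = 0.6 × 430 × 4.242 × 110 × 10⁻³ = 120.4 kN (transverse, base value).
(i) R_nwl + R_nwt = 722.3 kN; (ii) 0.85 R_nwl + 1.5 R_nwt = 692.2 kN.
R_n = max = 722.3 kN [governs: (i)]; φR_n = 541.7 kN.

φR_n ≈ 542 kN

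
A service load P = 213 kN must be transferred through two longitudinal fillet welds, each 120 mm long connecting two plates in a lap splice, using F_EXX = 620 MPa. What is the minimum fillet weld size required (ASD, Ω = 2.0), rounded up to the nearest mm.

w = 7 mm

Total weld length L = 240 mm.
Required throat t_e = P × Ω / (0.6 F_EXX × L) = 213 × 2.0 / (0.6 × 620 × 240 × 10⁻³) = 4.772 mm.
Required leg w = t_e / 0.707 = 6.749 mm → use 7 mm.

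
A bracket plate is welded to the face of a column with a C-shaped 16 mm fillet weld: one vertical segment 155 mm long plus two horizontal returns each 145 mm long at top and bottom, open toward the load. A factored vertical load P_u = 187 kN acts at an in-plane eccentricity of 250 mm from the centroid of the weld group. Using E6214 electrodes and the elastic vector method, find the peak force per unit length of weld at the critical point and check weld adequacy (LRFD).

E62XX → F_EXX = 620 MPa.
Total weld length L_w = 445 mm. Treat welds as unit-width lines.
Centroid: x̄ = 2×145×72.5 / 445 = 47.25 mm from the vertical weld.
Polar moment about centroid: J = I_x + I_y = [155³/12 + 2×145×77.5²] + [155×47.25² + 2(145³/12 + 145×25.25²)] = 3091000 mm³.
Direct shear f_v = P/L_w = 187×10³ / 445 = 420.2 N/mm (vertical).
Torsion M = P·e = 187×10³ × 250 = 46750000 N·mm.
Critical point at (x, y) = (97.75, 77.5) from centroid. f_tx = M·y/J = 1172 N/mm; f_ty = M·x/J = 1478 N/mm.
Resultant f_max = √[f_tx² + (f_v + f_ty)²] = √[1172² + (420.2 + 1478)²] = 2231 N/mm.
Capacity per unit length: φr_n = 0.75 × 0.6 × 620 × (0.707 × 16) = 3156 N/mm.
2231 ≤ 3156 → adequate.

f_max ≈ 2230 N/mm; adequate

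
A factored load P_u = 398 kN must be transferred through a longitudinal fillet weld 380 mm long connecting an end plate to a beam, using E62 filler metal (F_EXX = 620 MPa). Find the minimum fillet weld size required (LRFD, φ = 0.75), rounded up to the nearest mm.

Total weld length L = 380 mm.
Required throat t_e = P_u / (φ × 0.6 F_EXX × L) = 398 / (0.75 × 0.6 × 620 × 380 × 10⁻³) = 3.754 mm.
Required leg w = t_e / 0.707 = 5.31 mm → use 6 mm.

w = 6 mm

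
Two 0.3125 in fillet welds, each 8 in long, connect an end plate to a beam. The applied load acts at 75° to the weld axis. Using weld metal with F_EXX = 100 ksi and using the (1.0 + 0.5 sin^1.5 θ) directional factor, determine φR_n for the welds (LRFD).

φR_n ≈ 235 kips

t_e = 0.707 × 0.3125 = 0.2209 in; A_we = 0.2209 × 16 = 3.535 in².
Directional factor: 1.0 + 0.5 sin^1.5(75°) = 1.475.
F_nw = 0.6 × 100 × 1.475 = 88.48 ksi.
φR_n = 0.75 × 88.48 × 3.535 = 234.6 kips.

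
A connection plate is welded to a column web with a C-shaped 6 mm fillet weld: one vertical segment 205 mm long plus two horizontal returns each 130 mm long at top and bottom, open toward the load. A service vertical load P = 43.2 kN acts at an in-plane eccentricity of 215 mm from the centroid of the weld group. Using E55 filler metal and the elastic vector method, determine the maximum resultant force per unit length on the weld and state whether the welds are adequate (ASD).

f_max ≈ 369 N/mm; adequate

E55XX → F_EXX = 550 MPa.
Total weld length L_w = 465 mm. Treat welds as unit-width lines.
Centroid: x̄ = 2×130×65 / 465 = 36.34 mm from the vertical weld.
Polar moment about centroid: J = I_x + I_y = [205³/12 + 2×130×102.5²] + [205×36.34² + 2(130³/12 + 130×28.66²)] = 4300000 mm³.
Direct shear f_v = P/L_w = 43.2×10³ / 465 = 92.9 N/mm (vertical).
Torsion M = P·e = 43.2×10³ × 215 = 9288000 N·mm.
Critical point at (x, y) = (93.66, 102.5) from centroid. f_tx = M·y/J = 221.4 N/mm; f_ty = M·x/J = 202.3 N/mm.
Resultant f_max = √[f_tx² + (f_v + f_ty)²] = √[221.4² + (92.9 + 202.3)²] = 369 N/mm.
Capacity per unit length: r_n/Ω = (1/2.0) × 0.6 × 550 × (0.707 × 6) = 699.9 N/mm.
369 ≤ 699.9 → adequate.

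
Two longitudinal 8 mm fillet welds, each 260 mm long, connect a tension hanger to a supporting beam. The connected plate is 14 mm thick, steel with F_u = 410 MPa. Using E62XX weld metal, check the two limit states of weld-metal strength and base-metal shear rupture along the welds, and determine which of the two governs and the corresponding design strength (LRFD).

E62XX → F_EXX = 620 MPa.
t_e = 0.707 × 8 = 5.656 mm; L = 520 mm.
Weld metal: φR_n = 0.75 × 0.6 × 620 × 5.656 × 520 × 10⁻³ = 820.6 kN.
Base metal (shear rupture): φR_n = 0.75 × 0.6 × 410 × 14 × 520 × 10⁻³ = 1343 kN.
Governing: weld metal.

φR_n ≈ 821 kN (weld metal governs)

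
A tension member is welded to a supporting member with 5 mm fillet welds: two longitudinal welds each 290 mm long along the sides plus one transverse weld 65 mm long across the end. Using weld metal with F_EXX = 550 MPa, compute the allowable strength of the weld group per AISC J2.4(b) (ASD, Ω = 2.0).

t_e = 0.707 × 5 = 3.535 mm.
R_nwl = 0.6 × 550 × 3.535 × 580 × 10⁻³ = 676.6 kN (longitudinal, 2 welds).
R_nwt = 0.6 × 550 × 3.535 × 65 × 10⁻³ = 75.83 kN (transverse, base value).
(i) R_nwl + R_nwt = 752.4 kN; (ii) 0.85 R_nwl + 1.5 R_nwt = 688.8 kN.
R_n = max = 752.4 kN [governs: (i)]; R_n/Ω = 376.2 kN.

R_n/Ω ≈ 376 kN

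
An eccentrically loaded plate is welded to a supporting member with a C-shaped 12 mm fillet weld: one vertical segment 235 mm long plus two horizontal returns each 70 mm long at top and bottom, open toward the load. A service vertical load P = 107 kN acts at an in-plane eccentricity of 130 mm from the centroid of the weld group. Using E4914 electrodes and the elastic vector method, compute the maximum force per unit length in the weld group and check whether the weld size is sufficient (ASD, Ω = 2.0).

f_max ≈ 742 N/mm; adequate

E49XX → F_EXX = 490 MPa.
Total weld length L_w = 375 mm. Treat welds as unit-width lines.
Centroid: x̄ = 2×70×35 / 375 = 13.07 mm from the vertical weld.
Polar moment about centroid: J = I_x + I_y = [235³/12 + 2×70×117.5²] + [235×13.07² + 2(70³/12 + 70×21.93²)] = 3179000 mm³.
Direct shear f_v = P/L_w = 107×10³ / 375 = 285.3 N/mm (vertical).
Torsion M = P·e = 107×10³ × 130 = 13910000 N·mm.
Critical point at (x, y) = (56.93, 117.5) from centroid. f_tx = M·y/J = 514.1 N/mm; f_ty = M·x/J = 249.1 N/mm.
Resultant f_max = √[f_tx² + (f_v + f_ty)²] = √[514.1² + (285.3 + 249.1)²] = 741.6 N/mm.
Capacity per unit length: r_n/Ω = (1/2.0) × 0.6 × 490 × (0.707 × 12) = 1247 N/mm.
741.6 ≤ 1247 → adequate.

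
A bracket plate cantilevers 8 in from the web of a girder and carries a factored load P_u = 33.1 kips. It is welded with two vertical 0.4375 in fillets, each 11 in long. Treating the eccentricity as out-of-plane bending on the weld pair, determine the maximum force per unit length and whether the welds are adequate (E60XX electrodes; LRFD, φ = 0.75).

E60XX → F_EXX = 60 ksi.
L_w = 2 × 11 = 22 in; section modulus (unit throat) S = 2 × L²/6 = 40.33 in².
Direct shear f_v = P/L_w = 33.1/22 = 1.505 kip/in.
Moment M = P × e = 33.1 × 8 = 264.8 kip·in; bending f_b = M/S = 6.565 kip/in.
f_max = √(f_v² + f_b²) = √(1.505² + 6.565²) = 6.735 kip/in.
φr_n = 0.75 × 0.6 × 60 × (0.707 × 0.4375) = 8.351 kip/in → adequate.

f_max ≈ 6.74 kip/in; adequate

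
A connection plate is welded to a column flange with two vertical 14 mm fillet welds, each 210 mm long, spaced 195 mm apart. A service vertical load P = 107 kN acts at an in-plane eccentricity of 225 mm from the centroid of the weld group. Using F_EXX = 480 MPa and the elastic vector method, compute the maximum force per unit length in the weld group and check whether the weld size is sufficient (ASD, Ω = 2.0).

f_max ≈ 818 N/mm; adequate

Total weld length L_w = 420 mm. Treat welds as unit-width lines.
Polar moment about centroid: J = 2[d³/12 + d(b/2)²] = 2[210³/12 + 210×97.5²] = 5536000 mm³.
Direct shear f_v = P/L_w = 107×10³ / 420 = 254.8 N/mm (vertical).
Torsion M = P·e = 107×10³ × 225 = 24075000 N·mm.
Critical point at (x, y) = (97.5, 105) from centroid. f_tx = M·y/J = 456.6 N/mm; f_ty = M·x/J = 424 N/mm.
Resultant f_max = √[f_tx² + (f_v + f_ty)²] = √[456.6² + (254.8 + 424)²] = 818.1 N/mm.
Capacity per unit length: r_n/Ω = (1/2.0) × 0.6 × 480 × (0.707 × 14) = 1425 N/mm.
818.1 ≤ 1425 → adequate.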